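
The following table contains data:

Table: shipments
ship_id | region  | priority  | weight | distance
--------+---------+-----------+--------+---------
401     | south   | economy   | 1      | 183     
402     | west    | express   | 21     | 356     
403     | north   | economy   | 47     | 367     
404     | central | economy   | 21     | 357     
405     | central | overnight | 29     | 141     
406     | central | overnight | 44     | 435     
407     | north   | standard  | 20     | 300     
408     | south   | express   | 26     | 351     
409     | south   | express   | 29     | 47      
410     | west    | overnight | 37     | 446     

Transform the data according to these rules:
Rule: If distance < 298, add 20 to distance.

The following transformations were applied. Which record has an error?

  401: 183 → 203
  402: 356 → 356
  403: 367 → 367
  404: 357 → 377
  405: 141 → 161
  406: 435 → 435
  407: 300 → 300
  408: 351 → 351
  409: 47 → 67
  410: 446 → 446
Record 404 has an error. The correct transformed value should be 357, not 377.

Step 1: Check each record against the rule
Step 2: Record 404 has distance = 357
Step 3: Since 357 >= 298, the bonus should not have been applied
Step 4: Correct value = 357, but claimed value = 377
Conclusion: Record 404 has the error.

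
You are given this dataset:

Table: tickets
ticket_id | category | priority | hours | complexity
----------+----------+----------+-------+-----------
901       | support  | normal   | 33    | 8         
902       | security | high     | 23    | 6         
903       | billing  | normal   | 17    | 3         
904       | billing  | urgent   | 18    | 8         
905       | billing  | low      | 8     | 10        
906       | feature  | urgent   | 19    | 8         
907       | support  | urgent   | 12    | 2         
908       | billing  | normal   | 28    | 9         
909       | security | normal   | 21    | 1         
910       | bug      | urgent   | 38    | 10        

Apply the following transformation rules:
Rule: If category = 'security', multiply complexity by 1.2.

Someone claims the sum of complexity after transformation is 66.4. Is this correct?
Yes, the result is correct.

Step 1: Calculate the correct sum after transformation
Step 2: Apply multiplier 1.2 to records where category = 'security'
Step 3: Correct result = 66.4
Step 4: Claimed result = 66.4
Step 5: 66.4 = 66.4 ✓
Conclusion: The claimed result is correct.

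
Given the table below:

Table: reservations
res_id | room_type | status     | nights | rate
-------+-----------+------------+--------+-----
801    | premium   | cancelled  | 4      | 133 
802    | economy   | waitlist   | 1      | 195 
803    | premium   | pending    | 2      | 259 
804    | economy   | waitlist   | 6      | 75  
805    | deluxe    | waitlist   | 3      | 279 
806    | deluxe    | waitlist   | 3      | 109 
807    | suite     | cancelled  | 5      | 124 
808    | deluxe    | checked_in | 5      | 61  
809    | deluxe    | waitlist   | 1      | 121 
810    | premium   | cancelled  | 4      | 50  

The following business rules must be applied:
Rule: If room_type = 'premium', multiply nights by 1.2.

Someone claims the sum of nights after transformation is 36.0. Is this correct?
Yes, the result is correct.

Step 1: Calculate the correct sum after transformation
Step 2: Apply multiplier 1.2 to records where room_type = 'premium'
Step 3: Correct result = 36.0
Step 4: Claimed result = 36.0
Step 5: 36.0 = 36.0 ✓
Conclusion: The claimed result is correct.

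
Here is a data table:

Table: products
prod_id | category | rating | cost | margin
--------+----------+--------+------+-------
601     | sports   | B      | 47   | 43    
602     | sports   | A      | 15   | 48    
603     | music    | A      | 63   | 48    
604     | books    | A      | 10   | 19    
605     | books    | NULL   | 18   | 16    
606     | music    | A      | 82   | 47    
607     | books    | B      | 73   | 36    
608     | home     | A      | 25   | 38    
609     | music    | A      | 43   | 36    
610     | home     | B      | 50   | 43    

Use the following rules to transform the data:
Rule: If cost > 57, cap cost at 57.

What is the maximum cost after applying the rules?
57

Step 1: Original maximum cost = 82
Step 2: Apply cap at 57
Step 3: 3 records had cost > 57 and were capped
Step 4: Maximum after transformation = 57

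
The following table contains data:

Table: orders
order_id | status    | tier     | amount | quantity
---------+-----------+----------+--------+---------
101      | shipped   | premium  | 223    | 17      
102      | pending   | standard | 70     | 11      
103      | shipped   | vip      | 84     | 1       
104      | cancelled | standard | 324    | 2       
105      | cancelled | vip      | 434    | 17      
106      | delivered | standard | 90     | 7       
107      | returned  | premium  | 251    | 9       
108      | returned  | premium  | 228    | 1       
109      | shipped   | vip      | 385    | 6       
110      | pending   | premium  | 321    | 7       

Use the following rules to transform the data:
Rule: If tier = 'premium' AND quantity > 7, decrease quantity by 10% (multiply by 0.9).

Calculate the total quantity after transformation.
75.4

Step 1: Find records where tier = 'premium' AND quantity > 7
Step 2: 2 records match, summing to 26
Step 3: After multiplier: 26 × 0.9 = 23.4
Step 4: Unaffected records sum: 52
Step 5: Final sum = 23.4 + 52 = 75.4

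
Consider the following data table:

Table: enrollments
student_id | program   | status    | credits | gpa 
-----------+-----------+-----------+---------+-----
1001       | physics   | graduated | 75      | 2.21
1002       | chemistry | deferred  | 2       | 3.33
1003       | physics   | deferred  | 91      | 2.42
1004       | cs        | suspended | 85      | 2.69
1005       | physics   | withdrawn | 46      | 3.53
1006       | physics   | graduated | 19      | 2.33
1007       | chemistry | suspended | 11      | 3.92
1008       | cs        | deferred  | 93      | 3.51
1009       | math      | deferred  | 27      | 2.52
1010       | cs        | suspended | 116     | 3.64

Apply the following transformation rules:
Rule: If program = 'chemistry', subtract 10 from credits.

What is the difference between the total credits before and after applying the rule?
20

Step 1: Original sum of credits = 565
Step 2: 2 records have program = 'chemistry'
Step 3: Each affected record changes by -10
Step 4: Total change = 2 × -10 = -20
Step 5: New sum = 565 + -20 = 545
Step 6: Difference = |545 - 565| = 20
        (Sum decreased by 20)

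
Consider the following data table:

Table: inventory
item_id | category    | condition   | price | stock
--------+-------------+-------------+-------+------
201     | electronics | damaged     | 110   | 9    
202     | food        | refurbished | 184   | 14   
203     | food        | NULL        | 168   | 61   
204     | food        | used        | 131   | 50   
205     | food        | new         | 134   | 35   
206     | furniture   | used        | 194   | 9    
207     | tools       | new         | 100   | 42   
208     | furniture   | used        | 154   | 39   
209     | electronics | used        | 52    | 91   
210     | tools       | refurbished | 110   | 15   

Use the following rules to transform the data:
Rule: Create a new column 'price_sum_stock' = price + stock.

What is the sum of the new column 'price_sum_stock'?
1702

Step 1: For each record, compute price + stock
Example calculations:
  110 + 9 = 119
  184 + 14 = 198
  168 + 61 = 229
  ...
Step 2: Sum all derived values
Step 3: Total = 1702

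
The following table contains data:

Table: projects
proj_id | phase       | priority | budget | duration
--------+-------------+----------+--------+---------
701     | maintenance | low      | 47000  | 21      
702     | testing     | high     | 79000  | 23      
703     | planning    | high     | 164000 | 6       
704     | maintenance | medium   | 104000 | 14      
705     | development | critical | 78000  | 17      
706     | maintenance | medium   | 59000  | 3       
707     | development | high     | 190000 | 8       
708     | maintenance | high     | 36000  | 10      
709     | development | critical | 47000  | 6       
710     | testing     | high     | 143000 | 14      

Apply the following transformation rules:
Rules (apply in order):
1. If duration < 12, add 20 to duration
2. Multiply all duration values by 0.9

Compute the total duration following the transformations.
199.8

Step 1: Apply Rule 1 - Add 20 to records with duration < 12
  - 5 records affected: 33 + (5 × 20) = 133
  - Unaffected records: 89
  - Sum after Rule 1: 222
Step 2: Apply Rule 2 - Multiply all by 0.9
  - 222 × 0.9 = 199.8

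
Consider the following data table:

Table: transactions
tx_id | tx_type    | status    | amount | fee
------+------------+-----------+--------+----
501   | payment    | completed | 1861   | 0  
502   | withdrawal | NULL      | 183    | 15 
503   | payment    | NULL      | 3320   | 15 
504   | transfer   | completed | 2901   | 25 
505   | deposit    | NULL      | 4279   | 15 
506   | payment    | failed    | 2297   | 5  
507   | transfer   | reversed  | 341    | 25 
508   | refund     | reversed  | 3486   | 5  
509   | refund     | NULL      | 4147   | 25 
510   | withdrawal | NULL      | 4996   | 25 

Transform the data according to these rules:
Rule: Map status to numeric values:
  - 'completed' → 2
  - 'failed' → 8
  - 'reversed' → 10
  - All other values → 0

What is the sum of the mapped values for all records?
32

Step 1: Apply mapping to each record
Step 2: Count by status:
  'completed': 2 records × 2 = 4
  'failed': 1 records × 8 = 8
  'reversed': 2 records × 10 = 20
Step 3: Sum all mapped values = 32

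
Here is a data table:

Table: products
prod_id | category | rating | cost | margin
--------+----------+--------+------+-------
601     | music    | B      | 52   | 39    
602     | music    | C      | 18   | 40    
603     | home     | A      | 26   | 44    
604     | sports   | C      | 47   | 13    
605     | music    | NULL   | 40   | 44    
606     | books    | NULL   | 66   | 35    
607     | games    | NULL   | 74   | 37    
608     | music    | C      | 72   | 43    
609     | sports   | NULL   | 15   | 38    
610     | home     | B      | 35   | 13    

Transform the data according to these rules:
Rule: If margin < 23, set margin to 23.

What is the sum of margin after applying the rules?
366

Step 1: 2 records have margin < 23
Step 2: These records originally summed to 26
Step 3: After setting to minimum: 2 × 23 = 46
Step 4: Unaffected records sum: 320
Step 5: Final sum = 46 + 320 = 366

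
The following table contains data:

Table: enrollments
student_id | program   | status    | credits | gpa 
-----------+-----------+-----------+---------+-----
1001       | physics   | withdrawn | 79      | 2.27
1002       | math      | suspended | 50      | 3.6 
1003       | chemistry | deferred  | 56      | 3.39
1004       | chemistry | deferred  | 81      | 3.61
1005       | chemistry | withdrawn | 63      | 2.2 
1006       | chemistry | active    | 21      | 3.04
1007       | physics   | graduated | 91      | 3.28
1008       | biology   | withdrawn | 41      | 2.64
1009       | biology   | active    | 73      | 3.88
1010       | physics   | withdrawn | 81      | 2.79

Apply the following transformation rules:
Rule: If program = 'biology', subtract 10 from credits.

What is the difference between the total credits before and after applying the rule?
20

Step 1: Original sum of credits = 636
Step 2: 2 records have program = 'biology'
Step 3: Each affected record changes by -10
Step 4: Total change = 2 × -10 = -20
Step 5: New sum = 636 + -20 = 616
Step 6: Difference = |616 - 636| = 20
        (Sum decreased by 20)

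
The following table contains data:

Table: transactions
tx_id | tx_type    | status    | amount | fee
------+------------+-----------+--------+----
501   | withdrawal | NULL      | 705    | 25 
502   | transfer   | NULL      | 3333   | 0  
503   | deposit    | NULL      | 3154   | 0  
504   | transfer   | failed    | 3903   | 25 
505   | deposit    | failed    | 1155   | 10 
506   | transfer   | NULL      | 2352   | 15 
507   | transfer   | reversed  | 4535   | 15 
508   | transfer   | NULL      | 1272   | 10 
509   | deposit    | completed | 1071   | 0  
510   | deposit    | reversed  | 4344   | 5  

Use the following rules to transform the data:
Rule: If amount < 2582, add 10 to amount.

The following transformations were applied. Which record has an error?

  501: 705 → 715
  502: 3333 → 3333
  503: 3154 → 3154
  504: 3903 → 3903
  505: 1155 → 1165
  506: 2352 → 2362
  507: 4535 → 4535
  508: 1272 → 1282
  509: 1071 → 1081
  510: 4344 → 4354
Record 510 has an error. The correct transformed value should be 4344, not 4354.

Step 1: Check each record against the rule
Step 2: Record 510 has amount = 4344
Step 3: Since 4344 >= 2582, the bonus should not have been applied
Step 4: Correct value = 4344, but claimed value = 4354
Conclusion: Record 510 has the error.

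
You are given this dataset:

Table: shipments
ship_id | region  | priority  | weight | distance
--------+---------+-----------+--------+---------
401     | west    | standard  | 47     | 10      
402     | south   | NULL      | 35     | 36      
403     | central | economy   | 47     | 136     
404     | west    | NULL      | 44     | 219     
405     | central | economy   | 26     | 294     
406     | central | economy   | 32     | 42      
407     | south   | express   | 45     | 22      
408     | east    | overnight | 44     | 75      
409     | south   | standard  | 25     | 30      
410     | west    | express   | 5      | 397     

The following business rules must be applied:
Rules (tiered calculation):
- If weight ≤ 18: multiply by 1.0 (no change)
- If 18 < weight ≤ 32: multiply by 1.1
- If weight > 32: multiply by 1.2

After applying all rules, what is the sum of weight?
410.7

Step 1: Tier 1 (weight ≤ 18): 1 records, sum = 5 × 1.0 = 5.0
Step 2: Tier 2 (18 < weight ≤ 32): 3 records, sum = 83 × 1.1 = 91.3
Step 3: Tier 3 (weight > 32): 6 records, sum = 262 × 1.2 = 314.4
Step 4: Final sum = 5.0 + 91.3 + 314.4 = 410.7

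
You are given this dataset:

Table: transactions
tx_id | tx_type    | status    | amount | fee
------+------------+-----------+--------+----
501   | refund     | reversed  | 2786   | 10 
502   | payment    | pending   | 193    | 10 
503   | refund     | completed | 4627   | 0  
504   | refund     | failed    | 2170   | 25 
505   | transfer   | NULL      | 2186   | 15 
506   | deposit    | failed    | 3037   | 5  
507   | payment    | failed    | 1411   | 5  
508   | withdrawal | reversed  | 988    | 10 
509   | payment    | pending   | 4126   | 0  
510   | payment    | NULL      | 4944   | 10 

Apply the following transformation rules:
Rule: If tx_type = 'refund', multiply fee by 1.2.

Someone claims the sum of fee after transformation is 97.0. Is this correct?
Yes, the result is correct.

Step 1: Calculate the correct sum after transformation
Step 2: Apply multiplier 1.2 to records where tx_type = 'refund'
Step 3: Correct result = 97.0
Step 4: Claimed result = 97.0
Step 5: 97.0 = 97.0 ✓
Conclusion: The claimed result is correct.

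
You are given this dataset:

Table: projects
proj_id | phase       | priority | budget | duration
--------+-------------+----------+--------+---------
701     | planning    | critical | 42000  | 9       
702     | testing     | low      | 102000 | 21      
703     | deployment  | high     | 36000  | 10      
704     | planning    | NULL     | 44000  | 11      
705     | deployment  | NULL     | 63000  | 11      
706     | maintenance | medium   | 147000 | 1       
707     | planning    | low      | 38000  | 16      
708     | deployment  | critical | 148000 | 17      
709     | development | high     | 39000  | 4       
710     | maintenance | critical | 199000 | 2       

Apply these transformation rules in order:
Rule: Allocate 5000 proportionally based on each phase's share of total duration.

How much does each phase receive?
deployment: 1862.75, development: 196.08, maintenance: 147.06, planning: 1764.71, testing: 1029.41

Step 1: Calculate total duration = 102
Step 2: Calculate each phase's proportion:
  deployment: 38/102 = 37.25% → 1862.75
  development: 4/102 = 3.92% → 196.08
  maintenance: 3/102 = 2.94% → 147.06
  planning: 36/102 = 35.29% → 1764.71
  testing: 21/102 = 20.59% → 1029.41
Step 3: Verify: sum of allocations ≈ 5000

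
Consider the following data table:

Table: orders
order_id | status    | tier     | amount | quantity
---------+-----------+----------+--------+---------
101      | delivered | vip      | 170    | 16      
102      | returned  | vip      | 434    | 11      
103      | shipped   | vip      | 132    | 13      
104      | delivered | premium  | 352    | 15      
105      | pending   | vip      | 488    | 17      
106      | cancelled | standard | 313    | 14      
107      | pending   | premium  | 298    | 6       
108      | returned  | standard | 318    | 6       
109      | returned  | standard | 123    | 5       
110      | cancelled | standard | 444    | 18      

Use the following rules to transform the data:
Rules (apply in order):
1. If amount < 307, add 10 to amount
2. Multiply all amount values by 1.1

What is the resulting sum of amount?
3423.2

Step 1: Apply Rule 1 - Add 10 to records with amount < 307
  - 4 records affected: 723 + (4 × 10) = 763
  - Unaffected records: 2349
  - Sum after Rule 1: 3112
Step 2: Apply Rule 2 - Multiply all by 1.1
  - 3112 × 1.1 = 3423.2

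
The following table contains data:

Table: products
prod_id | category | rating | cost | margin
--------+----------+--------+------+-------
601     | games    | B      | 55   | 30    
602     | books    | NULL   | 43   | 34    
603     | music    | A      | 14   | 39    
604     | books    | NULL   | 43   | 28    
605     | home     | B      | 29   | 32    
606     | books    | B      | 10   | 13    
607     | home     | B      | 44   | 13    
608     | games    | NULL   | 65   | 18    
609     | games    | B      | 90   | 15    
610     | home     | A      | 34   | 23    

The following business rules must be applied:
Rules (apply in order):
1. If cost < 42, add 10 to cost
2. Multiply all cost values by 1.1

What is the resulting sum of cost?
513.7

Step 1: Apply Rule 1 - Add 10 to records with cost < 42
  - 4 records affected: 87 + (4 × 10) = 127
  - Unaffected records: 340
  - Sum after Rule 1: 467
Step 2: Apply Rule 2 - Multiply all by 1.1
  - 467 × 1.1 = 513.7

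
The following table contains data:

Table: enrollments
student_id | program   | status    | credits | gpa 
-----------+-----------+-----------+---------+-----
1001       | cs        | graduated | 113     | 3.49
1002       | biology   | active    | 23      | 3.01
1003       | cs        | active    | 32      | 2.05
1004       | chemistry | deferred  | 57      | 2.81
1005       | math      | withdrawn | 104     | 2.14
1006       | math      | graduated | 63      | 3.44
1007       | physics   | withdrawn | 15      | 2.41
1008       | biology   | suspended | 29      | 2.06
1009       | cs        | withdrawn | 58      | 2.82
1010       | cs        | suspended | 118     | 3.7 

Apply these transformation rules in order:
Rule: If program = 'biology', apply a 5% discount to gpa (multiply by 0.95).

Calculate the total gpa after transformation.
27.68

Step 1: Records with program = 'biology' have total gpa = 5.07
Step 2: Apply multiplier: 5.07 × 0.95 = 4.82
Step 3: Other records total: 22.86
Step 4: Final sum = 4.82 + 22.86 = 27.68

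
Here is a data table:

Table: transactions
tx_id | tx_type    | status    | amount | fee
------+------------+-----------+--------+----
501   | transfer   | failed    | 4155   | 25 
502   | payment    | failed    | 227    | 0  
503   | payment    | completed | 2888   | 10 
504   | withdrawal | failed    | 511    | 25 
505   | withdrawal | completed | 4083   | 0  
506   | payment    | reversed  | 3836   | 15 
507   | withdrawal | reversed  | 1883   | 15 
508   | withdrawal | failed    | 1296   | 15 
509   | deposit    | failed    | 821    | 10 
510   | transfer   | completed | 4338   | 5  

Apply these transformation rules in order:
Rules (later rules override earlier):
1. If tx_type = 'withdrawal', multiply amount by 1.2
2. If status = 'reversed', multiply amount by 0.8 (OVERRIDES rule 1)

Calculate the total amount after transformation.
24072.2

Step 1: Rule 2 takes priority for records with status = 'reversed'
  - 2 records: 5719 × 0.8 = 4575.2
Step 2: Rule 1 applies to remaining records with tx_type = 'withdrawal'
  - 3 records: 5890 × 1.2 = 7068.0
Step 3: Other records unchanged: 12429
Step 4: Final sum = 4575.2 + 7068.0 + 12429 = 24072.2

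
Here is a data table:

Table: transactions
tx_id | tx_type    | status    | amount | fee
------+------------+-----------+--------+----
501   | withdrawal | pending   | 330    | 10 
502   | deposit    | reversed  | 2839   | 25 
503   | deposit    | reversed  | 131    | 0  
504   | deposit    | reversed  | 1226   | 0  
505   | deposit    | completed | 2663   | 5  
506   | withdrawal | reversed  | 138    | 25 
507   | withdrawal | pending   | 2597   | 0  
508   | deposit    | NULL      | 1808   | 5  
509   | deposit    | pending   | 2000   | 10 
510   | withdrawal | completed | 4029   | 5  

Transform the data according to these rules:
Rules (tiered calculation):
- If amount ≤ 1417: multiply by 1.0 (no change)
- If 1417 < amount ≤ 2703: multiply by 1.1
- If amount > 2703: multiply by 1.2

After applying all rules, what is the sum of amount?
20041.4

Step 1: Tier 1 (amount ≤ 1417): 4 records, sum = 1825 × 1.0 = 1825.0
Step 2: Tier 2 (1417 < amount ≤ 2703): 4 records, sum = 9068 × 1.1 = 9974.8
Step 3: Tier 3 (amount > 2703): 2 records, sum = 6868 × 1.2 = 8241.6
Step 4: Final sum = 1825.0 + 9974.8 + 8241.6 = 20041.4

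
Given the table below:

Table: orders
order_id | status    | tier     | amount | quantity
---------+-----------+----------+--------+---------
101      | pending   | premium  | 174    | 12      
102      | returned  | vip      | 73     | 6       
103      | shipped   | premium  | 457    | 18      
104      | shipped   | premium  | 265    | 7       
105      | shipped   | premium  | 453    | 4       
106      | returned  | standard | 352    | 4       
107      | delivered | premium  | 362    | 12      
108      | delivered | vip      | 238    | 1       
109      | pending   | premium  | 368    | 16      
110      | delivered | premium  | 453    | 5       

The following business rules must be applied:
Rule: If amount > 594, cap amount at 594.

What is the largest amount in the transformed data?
457

Step 1: Original maximum amount = 457
Step 2: Check cap of 594 against maximum
Step 3: No records exceed the cap (max 457 <= cap 594), so no capping applies
Step 4: Maximum after transformation = 457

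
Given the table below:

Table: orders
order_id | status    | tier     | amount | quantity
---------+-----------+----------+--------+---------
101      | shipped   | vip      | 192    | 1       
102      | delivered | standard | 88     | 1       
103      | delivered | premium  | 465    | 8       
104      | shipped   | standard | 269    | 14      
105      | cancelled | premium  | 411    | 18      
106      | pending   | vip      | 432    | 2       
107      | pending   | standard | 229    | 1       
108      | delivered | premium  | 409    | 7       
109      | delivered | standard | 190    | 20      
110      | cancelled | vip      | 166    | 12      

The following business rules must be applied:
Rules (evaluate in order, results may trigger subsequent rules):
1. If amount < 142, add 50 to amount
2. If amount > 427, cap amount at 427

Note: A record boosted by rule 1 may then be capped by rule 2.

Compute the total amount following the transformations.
2858

Step 1: Apply rule 1 to records with amount < 142
  - 1 records get bonus of 50
  - Of these, 0 records then exceed 427 and get capped
Step 2: Apply rule 2 to records with amount > 427
  - 2 records (original) are capped
Step 3: Calculate final sum = 2858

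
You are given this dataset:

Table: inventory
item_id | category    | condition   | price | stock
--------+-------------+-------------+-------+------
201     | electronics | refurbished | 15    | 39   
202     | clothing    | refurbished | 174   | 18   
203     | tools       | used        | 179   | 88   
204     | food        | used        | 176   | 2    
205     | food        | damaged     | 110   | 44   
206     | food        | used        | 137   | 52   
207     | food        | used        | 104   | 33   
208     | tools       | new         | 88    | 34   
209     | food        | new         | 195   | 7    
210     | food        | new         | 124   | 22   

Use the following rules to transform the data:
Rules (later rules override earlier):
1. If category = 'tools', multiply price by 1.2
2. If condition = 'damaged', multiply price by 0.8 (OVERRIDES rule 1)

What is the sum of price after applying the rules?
1333.4

Step 1: Rule 2 takes priority for records with condition = 'damaged'
  - 1 records: 110 × 0.8 = 88.0
Step 2: Rule 1 applies to remaining records with category = 'tools'
  - 2 records: 267 × 1.2 = 320.4
Step 3: Other records unchanged: 925
Step 4: Final sum = 88.0 + 320.4 + 925 = 1333.4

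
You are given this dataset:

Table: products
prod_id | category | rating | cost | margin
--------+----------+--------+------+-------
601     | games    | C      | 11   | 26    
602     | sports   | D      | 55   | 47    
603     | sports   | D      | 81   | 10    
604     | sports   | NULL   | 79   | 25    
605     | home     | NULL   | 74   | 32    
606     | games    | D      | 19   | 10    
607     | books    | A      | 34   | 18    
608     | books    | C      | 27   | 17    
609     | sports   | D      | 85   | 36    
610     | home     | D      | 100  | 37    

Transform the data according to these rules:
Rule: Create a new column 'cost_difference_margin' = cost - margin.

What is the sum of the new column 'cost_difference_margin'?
307

Step 1: For each record, compute cost - margin
Example calculations:
  11 - 26 = -15
  55 - 47 = 8
  81 - 10 = 71
  ...
Step 2: Sum all derived values
Step 3: Total = 307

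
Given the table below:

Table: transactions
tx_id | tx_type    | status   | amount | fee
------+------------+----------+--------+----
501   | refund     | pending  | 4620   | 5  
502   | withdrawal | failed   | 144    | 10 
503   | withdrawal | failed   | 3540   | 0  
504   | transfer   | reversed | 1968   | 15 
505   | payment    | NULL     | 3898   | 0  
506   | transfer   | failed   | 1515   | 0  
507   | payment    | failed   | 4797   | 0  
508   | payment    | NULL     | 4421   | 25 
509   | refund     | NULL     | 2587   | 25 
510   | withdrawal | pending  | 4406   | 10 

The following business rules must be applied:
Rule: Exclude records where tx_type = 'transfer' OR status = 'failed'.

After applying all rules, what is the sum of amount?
19932

Step 1: Find records where tx_type = 'transfer' OR status = 'failed'
Step 2: 5 records match, summing to 11964
Step 3: Original sum: 31896
Step 4: Remaining sum = 31896 - 11964 = 19932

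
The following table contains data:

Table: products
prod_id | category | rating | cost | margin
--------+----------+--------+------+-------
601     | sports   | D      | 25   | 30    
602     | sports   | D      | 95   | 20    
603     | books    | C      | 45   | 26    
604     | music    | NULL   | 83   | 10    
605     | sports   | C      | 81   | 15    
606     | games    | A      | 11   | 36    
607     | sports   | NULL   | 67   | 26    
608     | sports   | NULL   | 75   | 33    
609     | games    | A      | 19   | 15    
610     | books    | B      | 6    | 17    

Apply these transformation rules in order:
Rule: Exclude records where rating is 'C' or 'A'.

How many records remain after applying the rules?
6

Step 1: Count records to exclude
  - 2 (C) + 2 (A) = 4 records
Step 2: Total records: 10
Step 3: Remaining = 10 - 4 = 6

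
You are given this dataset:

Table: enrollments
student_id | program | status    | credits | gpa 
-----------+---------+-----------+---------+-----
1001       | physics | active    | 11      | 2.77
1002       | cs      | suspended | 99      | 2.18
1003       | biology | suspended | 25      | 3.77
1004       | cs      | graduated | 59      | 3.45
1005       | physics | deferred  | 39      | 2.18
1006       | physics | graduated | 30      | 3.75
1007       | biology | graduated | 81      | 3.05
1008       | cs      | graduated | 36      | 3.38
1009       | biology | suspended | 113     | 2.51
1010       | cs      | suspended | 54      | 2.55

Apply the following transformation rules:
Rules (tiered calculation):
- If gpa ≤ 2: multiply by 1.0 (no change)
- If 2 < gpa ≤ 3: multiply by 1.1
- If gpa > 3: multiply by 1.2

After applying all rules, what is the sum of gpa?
34.29

Step 1: Tier 1 (gpa ≤ 2): 0 records, sum = 0 × 1.0 = 0.0
Step 2: Tier 2 (2 < gpa ≤ 3): 5 records, sum = 12.19 × 1.1 = 13.41
Step 3: Tier 3 (gpa > 3): 5 records, sum = 17.4 × 1.2 = 20.88
Step 4: Final sum = 0.0 + 13.41 + 20.88 = 34.29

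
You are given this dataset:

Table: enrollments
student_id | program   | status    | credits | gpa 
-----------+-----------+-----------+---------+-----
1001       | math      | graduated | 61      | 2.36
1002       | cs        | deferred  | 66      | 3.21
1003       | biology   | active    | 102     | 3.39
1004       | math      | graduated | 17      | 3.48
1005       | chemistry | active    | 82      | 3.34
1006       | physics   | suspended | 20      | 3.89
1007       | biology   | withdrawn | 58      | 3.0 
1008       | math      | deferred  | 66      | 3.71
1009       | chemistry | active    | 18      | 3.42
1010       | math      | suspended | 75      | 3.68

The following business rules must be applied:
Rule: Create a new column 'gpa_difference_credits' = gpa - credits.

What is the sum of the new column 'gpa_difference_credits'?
-531.52

Step 1: For each record, compute gpa - credits
Example calculations:
  2.36 - 61 = -58.64
  3.21 - 66 = -62.79
  3.39 - 102 = -98.61
  ...
Step 2: Sum all derived values
Step 3: Total = -531.52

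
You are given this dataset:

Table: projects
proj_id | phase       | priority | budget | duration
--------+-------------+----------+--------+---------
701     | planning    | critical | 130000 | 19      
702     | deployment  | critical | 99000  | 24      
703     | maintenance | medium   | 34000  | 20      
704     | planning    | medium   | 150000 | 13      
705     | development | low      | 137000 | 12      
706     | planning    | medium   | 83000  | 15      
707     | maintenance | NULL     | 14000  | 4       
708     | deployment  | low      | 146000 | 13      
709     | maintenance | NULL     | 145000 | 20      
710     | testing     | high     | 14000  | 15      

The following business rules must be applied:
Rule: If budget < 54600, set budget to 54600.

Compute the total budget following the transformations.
1053800

Step 1: 3 records have budget < 54600
Step 2: These records originally summed to 62000
Step 3: After setting to minimum: 3 × 54600 = 163800
Step 4: Unaffected records sum: 890000
Step 5: Final sum = 163800 + 890000 = 1053800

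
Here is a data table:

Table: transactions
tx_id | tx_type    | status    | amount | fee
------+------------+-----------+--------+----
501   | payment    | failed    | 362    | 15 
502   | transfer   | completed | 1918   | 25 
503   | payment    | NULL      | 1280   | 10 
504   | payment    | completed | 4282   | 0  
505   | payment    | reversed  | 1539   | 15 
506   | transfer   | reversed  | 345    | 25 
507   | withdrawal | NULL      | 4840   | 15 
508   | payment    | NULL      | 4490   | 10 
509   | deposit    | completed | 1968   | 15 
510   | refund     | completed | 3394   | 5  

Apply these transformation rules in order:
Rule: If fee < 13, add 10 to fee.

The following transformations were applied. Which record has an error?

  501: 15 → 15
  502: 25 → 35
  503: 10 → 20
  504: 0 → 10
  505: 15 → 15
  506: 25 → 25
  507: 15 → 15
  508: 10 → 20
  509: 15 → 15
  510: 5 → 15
Record 502 has an error. The correct transformed value should be 25, not 35.

Step 1: Check each record against the rule
Step 2: Record 502 has fee = 25
Step 3: Since 25 >= 13, the bonus should not have been applied
Step 4: Correct value = 25, but claimed value = 35
Conclusion: Record 502 has the error.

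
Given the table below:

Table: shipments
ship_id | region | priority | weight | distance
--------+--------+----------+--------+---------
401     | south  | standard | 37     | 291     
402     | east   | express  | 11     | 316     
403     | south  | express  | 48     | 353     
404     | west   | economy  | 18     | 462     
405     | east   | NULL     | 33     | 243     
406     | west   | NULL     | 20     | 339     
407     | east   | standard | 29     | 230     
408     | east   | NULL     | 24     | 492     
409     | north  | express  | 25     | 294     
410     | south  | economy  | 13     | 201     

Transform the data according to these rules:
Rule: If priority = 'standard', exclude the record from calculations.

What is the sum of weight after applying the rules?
192

Step 1: Identify records where priority = 'standard'
Step 2: The excluded records sum to 66
Step 3: Original total weight = 258
Step 4: Remaining total = 258 - 66 = 192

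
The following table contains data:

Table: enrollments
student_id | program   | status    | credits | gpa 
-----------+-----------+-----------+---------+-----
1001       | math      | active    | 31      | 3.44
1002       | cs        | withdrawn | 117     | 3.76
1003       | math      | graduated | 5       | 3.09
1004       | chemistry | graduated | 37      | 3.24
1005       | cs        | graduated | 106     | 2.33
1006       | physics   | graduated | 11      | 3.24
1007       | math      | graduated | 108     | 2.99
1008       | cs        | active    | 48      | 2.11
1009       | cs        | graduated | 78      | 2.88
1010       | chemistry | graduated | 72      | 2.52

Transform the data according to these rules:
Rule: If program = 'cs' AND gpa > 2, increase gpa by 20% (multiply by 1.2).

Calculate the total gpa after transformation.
31.82

Step 1: Find records where program = 'cs' AND gpa > 2
Step 2: 4 records match, summing to 11.08
Step 3: After multiplier: 11.08 × 1.2 = 13.3
Step 4: Unaffected records sum: 18.52
Step 5: Final sum = 13.3 + 18.52 = 31.82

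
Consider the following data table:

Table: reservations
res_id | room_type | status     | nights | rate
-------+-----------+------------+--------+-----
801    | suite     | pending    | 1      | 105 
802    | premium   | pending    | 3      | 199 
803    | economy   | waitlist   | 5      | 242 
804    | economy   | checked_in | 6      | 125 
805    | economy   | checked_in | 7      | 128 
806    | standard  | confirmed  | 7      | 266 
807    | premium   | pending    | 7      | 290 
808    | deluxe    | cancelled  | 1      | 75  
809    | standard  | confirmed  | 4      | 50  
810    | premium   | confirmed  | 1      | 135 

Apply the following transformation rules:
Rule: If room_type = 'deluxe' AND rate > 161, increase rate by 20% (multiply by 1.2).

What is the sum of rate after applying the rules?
1615

Step 1: Find records where room_type = 'deluxe' AND rate > 161
Step 2: 0 records match, summing to 0
Step 3: After multiplier: 0 × 1.2 = 0.0
Step 4: Unaffected records sum: 1615
Step 5: Final sum = 0.0 + 1615 = 1615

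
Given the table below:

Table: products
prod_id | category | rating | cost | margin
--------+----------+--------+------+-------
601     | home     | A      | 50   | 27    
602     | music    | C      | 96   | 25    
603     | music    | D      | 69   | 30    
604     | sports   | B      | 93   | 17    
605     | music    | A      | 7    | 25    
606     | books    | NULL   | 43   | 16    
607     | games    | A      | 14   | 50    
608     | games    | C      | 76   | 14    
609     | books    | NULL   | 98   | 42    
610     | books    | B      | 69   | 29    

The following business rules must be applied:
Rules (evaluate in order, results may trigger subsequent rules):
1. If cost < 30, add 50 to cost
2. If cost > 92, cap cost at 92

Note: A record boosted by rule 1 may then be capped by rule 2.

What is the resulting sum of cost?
704

Step 1: Apply rule 1 to records with cost < 30
  - 2 records get bonus of 50
  - Of these, 0 records then exceed 92 and get capped
Step 2: Apply rule 2 to records with cost > 92
  - 3 records (original) are capped
Step 3: Calculate final sum = 704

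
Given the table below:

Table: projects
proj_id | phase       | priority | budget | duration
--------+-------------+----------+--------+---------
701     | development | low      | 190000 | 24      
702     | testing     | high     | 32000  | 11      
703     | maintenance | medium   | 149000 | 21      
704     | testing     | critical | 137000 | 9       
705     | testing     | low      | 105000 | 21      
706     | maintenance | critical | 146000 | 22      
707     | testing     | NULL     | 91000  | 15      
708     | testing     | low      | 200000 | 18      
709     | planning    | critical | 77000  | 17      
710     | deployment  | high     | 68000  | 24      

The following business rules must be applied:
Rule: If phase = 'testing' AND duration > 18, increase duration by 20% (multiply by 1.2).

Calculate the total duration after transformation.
186.2

Step 1: Find records where phase = 'testing' AND duration > 18
Step 2: 1 records match, summing to 21
Step 3: After multiplier: 21 × 1.2 = 25.2
Step 4: Unaffected records sum: 161
Step 5: Final sum = 25.2 + 161 = 186.2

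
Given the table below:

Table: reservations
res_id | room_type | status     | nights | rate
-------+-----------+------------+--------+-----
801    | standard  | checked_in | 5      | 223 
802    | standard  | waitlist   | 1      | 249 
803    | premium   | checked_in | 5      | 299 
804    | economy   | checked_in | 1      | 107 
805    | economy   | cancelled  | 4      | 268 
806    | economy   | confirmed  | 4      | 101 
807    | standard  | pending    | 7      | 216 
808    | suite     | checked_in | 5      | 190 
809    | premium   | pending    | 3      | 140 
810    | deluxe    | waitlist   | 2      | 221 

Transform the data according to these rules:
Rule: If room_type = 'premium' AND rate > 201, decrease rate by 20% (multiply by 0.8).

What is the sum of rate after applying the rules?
1954.2

Step 1: Find records where room_type = 'premium' AND rate > 201
Step 2: 1 records match, summing to 299
Step 3: After multiplier: 299 × 0.8 = 239.2
Step 4: Unaffected records sum: 1715
Step 5: Final sum = 239.2 + 1715 = 1954.2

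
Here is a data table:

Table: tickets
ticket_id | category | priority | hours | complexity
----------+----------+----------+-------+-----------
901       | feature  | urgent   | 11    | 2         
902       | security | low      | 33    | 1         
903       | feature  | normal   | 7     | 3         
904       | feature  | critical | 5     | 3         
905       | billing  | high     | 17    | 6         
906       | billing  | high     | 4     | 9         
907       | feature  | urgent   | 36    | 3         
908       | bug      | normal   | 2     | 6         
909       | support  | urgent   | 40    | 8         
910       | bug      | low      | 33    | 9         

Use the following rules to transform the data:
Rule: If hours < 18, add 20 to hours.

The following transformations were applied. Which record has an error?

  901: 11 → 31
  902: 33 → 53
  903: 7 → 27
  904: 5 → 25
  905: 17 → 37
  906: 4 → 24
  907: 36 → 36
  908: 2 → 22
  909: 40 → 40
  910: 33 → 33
Record 902 has an error. The correct transformed value should be 33, not 53.

Step 1: Check each record against the rule
Step 2: Record 902 has hours = 33
Step 3: Since 33 >= 18, the bonus should not have been applied
Step 4: Correct value = 33, but claimed value = 53
Conclusion: Record 902 has the error.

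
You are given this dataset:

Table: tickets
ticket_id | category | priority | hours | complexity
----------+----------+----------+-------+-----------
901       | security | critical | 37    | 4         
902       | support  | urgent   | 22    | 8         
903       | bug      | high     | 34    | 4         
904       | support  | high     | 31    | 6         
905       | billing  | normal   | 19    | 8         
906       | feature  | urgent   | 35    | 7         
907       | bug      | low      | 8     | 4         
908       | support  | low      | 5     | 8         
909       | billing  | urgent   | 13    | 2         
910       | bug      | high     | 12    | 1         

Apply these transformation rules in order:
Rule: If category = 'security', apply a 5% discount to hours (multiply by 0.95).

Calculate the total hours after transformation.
214.15

Step 1: Records with category = 'security' have total hours = 37
Step 2: Apply multiplier: 37 × 0.95 = 35.15
Step 3: Other records total: 179
Step 4: Final sum = 35.15 + 179 = 214.15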